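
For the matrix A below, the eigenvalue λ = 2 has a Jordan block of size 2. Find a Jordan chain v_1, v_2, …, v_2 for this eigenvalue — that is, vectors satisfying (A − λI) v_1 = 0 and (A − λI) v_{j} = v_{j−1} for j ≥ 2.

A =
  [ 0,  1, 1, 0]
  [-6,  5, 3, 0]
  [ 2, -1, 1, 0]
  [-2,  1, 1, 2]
A Jordan chain for λ = 2 of length 2:
v_1 = (-2, -6, 2, -2)ᵀ
v_2 = (1, 0, 0, 0)ᵀ

Let N = A − (2)·I. We want v_2 with N^2 v_2 = 0 but N^1 v_2 ≠ 0; then v_{j-1} := N · v_j for j = 2, …, 2.

Pick v_2 = (1, 0, 0, 0)ᵀ.
Then v_1 = N · v_2 = (-2, -6, 2, -2)ᵀ.

Sanity check: (A − (2)·I) v_1 = (0, 0, 0, 0)ᵀ = 0. ✓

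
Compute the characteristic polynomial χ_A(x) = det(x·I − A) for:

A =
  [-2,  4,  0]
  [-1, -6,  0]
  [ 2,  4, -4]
x^3 + 12*x^2 + 48*x + 64

Expanding det(x·I − A) (e.g. by cofactor expansion or by noting that A is similar to its Jordan form J, which has the same characteristic polynomial as A) gives
  χ_A(x) = x^3 + 12*x^2 + 48*x + 64
which factors as (x + 4)^3. The eigenvalues (with algebraic multiplicities) are λ = -4 with multiplicity 3.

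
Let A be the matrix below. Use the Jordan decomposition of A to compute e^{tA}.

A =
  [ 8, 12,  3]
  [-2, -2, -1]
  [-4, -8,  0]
e^{tA} =
  [6*t*exp(2*t) + exp(2*t), 12*t*exp(2*t), 3*t*exp(2*t)]
  [-2*t*exp(2*t), -4*t*exp(2*t) + exp(2*t), -t*exp(2*t)]
  [-4*t*exp(2*t), -8*t*exp(2*t), -2*t*exp(2*t) + exp(2*t)]

Strategy: write A = P · J · P⁻¹ where J is a Jordan canonical form, so e^{tA} = P · e^{tJ} · P⁻¹, and e^{tJ} can be computed block-by-block.

A has Jordan form
J =
  [2, 1, 0]
  [0, 2, 0]
  [0, 0, 2]
(up to reordering of blocks).

Per-block formulas:
  For a 2×2 Jordan block J_2(2): exp(t · J_2(2)) = e^(2t)·(I + t·N), where N is the 2×2 nilpotent shift.
  For a 1×1 block at λ = 2: exp(t · [2]) = [e^(2t)].

After assembling e^{tJ} and conjugating by P, we get:

e^{tA} =
  [6*t*exp(2*t) + exp(2*t), 12*t*exp(2*t), 3*t*exp(2*t)]
  [-2*t*exp(2*t), -4*t*exp(2*t) + exp(2*t), -t*exp(2*t)]
  [-4*t*exp(2*t), -8*t*exp(2*t), -2*t*exp(2*t) + exp(2*t)]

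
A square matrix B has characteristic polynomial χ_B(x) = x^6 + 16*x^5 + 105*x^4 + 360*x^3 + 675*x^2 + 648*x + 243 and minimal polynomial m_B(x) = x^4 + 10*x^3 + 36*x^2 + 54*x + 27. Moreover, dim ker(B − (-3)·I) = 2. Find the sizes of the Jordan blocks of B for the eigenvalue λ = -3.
Block sizes for λ = -3: [3, 2]

Step 1 — from the characteristic polynomial, algebraic multiplicity of λ = -3 is 5. From dim ker(B − (-3)·I) = 2, there are exactly 2 Jordan blocks for λ = -3.
Step 2 — from the minimal polynomial, the factor (x + 3)^3 tells us the largest block for λ = -3 has size 3.
Step 3 — with total size 5, 2 blocks, and largest block 3, the block sizes (in nonincreasing order) are [3, 2].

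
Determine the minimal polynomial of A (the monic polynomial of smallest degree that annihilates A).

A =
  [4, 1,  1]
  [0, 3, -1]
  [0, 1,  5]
x^2 - 8*x + 16

The characteristic polynomial is χ_A(x) = (x - 4)^3, so the eigenvalues are known. The minimal polynomial is
  m_A(x) = Π_λ (x − λ)^{k_λ}
where k_λ is the size of the *largest* Jordan block for λ (equivalently, the smallest k with (A − λI)^k v = 0 for every generalised eigenvector v of λ).

  λ = 4: largest Jordan block has size 2, contributing (x − 4)^2

So m_A(x) = (x - 4)^2 = x^2 - 8*x + 16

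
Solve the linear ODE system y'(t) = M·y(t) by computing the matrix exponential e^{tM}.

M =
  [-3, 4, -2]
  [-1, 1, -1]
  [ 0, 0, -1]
e^{tM} =
  [-2*t*exp(-t) + exp(-t), 4*t*exp(-t), -2*t*exp(-t)]
  [-t*exp(-t), 2*t*exp(-t) + exp(-t), -t*exp(-t)]
  [0, 0, exp(-t)]

Strategy: write M = P · J · P⁻¹ where J is a Jordan canonical form, so e^{tM} = P · e^{tJ} · P⁻¹, and e^{tJ} can be computed block-by-block.

M has Jordan form
J =
  [-1,  1,  0]
  [ 0, -1,  0]
  [ 0,  0, -1]
(up to reordering of blocks).

Per-block formulas:
  For a 2×2 Jordan block J_2(-1): exp(t · J_2(-1)) = e^(-1t)·(I + t·N), where N is the 2×2 nilpotent shift.
  For a 1×1 block at λ = -1: exp(t · [-1]) = [e^(-1t)].

After assembling e^{tJ} and conjugating by P, we get:

e^{tM} =
  [-2*t*exp(-t) + exp(-t), 4*t*exp(-t), -2*t*exp(-t)]
  [-t*exp(-t), 2*t*exp(-t) + exp(-t), -t*exp(-t)]
  [0, 0, exp(-t)]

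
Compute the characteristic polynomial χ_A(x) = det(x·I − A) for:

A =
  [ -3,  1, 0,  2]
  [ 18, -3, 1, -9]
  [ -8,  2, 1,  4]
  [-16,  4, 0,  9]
x^4 - 4*x^3 + 6*x^2 - 4*x + 1

Expanding det(x·I − A) (e.g. by cofactor expansion or by noting that A is similar to its Jordan form J, which has the same characteristic polynomial as A) gives
  χ_A(x) = x^4 - 4*x^3 + 6*x^2 - 4*x + 1
which factors as (x - 1)^4. The eigenvalues (with algebraic multiplicities) are λ = 1 with multiplicity 4.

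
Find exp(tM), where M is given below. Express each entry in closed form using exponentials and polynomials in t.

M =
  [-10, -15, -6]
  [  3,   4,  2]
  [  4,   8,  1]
e^{tM} =
  [-3*t*exp(-t) - 2*exp(-t) + 3*exp(-3*t), -9*t*exp(-t) - 3*exp(-t) + 3*exp(-3*t), -3*exp(-t) + 3*exp(-3*t)]
  [t*exp(-t) + exp(-t) - exp(-3*t), 3*t*exp(-t) + 2*exp(-t) - exp(-3*t), exp(-t) - exp(-3*t)]
  [2*t*exp(-t) + exp(-t) - exp(-3*t), 6*t*exp(-t) + exp(-t) - exp(-3*t), 2*exp(-t) - exp(-3*t)]

Strategy: write M = P · J · P⁻¹ where J is a Jordan canonical form, so e^{tM} = P · e^{tJ} · P⁻¹, and e^{tJ} can be computed block-by-block.

M has Jordan form
J =
  [-3,  0,  0]
  [ 0, -1,  1]
  [ 0,  0, -1]
(up to reordering of blocks).

Per-block formulas:
  For a 1×1 block at λ = -3: exp(t · [-3]) = [e^(-3t)].
  For a 2×2 Jordan block J_2(-1): exp(t · J_2(-1)) = e^(-1t)·(I + t·N), where N is the 2×2 nilpotent shift.

After assembling e^{tJ} and conjugating by P, we get:

e^{tM} =
  [-3*t*exp(-t) - 2*exp(-t) + 3*exp(-3*t), -9*t*exp(-t) - 3*exp(-t) + 3*exp(-3*t), -3*exp(-t) + 3*exp(-3*t)]
  [t*exp(-t) + exp(-t) - exp(-3*t), 3*t*exp(-t) + 2*exp(-t) - exp(-3*t), exp(-t) - exp(-3*t)]
  [2*t*exp(-t) + exp(-t) - exp(-3*t), 6*t*exp(-t) + exp(-t) - exp(-3*t), 2*exp(-t) - exp(-3*t)]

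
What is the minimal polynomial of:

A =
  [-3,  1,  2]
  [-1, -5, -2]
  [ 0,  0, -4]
x^2 + 8*x + 16

The characteristic polynomial is χ_A(x) = (x + 4)^3, so the eigenvalues are known. The minimal polynomial is
  m_A(x) = Π_λ (x − λ)^{k_λ}
where k_λ is the size of the *largest* Jordan block for λ (equivalently, the smallest k with (A − λI)^k v = 0 for every generalised eigenvector v of λ).

  λ = -4: largest Jordan block has size 2, contributing (x + 4)^2

So m_A(x) = (x + 4)^2 = x^2 + 8*x + 16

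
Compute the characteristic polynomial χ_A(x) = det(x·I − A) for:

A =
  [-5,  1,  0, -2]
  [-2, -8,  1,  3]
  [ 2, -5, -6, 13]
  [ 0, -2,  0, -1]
x^4 + 20*x^3 + 150*x^2 + 500*x + 625

Expanding det(x·I − A) (e.g. by cofactor expansion or by noting that A is similar to its Jordan form J, which has the same characteristic polynomial as A) gives
  χ_A(x) = x^4 + 20*x^3 + 150*x^2 + 500*x + 625
which factors as (x + 5)^4. The eigenvalues (with algebraic multiplicities) are λ = -5 with multiplicity 4.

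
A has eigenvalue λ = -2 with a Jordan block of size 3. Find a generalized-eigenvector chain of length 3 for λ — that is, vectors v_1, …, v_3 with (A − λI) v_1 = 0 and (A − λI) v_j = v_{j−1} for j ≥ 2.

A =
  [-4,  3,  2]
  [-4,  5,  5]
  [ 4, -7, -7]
A Jordan chain for λ = -2 of length 3:
v_1 = (1, 2, -2)ᵀ
v_2 = (3, 7, -7)ᵀ
v_3 = (0, 1, 0)ᵀ

Let N = A − (-2)·I. We want v_3 with N^3 v_3 = 0 but N^2 v_3 ≠ 0; then v_{j-1} := N · v_j for j = 3, …, 2.

Pick v_3 = (0, 1, 0)ᵀ.
Then v_2 = N · v_3 = (3, 7, -7)ᵀ.
Then v_1 = N · v_2 = (1, 2, -2)ᵀ.

Sanity check: (A − (-2)·I) v_1 = (0, 0, 0)ᵀ = 0. ✓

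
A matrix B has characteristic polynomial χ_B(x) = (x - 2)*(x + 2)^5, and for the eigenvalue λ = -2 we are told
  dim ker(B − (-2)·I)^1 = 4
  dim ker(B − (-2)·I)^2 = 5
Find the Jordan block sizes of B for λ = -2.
Block sizes for λ = -2: [2, 1, 1, 1]

From the dimensions of kernels of powers, the number of Jordan blocks of size at least j is d_j − d_{j−1} where d_j = dim ker(N^j) (with d_0 = 0). Computing the differences gives [4, 1].
The number of blocks of size exactly k is (#blocks of size ≥ k) − (#blocks of size ≥ k + 1), so the partition is: 3 block(s) of size 1, 1 block(s) of size 2.
In nonincreasing order the block sizes are [2, 1, 1, 1].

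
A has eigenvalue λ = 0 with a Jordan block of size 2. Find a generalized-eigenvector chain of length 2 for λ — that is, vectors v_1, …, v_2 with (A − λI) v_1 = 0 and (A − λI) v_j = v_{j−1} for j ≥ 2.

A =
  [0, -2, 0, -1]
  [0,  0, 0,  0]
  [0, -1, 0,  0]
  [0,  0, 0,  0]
A Jordan chain for λ = 0 of length 2:
v_1 = (-2, 0, -1, 0)ᵀ
v_2 = (0, 1, 0, 0)ᵀ

Let N = A − (0)·I. We want v_2 with N^2 v_2 = 0 but N^1 v_2 ≠ 0; then v_{j-1} := N · v_j for j = 2, …, 2.

Pick v_2 = (0, 1, 0, 0)ᵀ.
Then v_1 = N · v_2 = (-2, 0, -1, 0)ᵀ.

Sanity check: (A − (0)·I) v_1 = (0, 0, 0, 0)ᵀ = 0. ✓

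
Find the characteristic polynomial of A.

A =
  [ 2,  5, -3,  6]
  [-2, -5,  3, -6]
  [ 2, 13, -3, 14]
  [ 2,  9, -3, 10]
x^4 - 4*x^3

Expanding det(x·I − A) (e.g. by cofactor expansion or by noting that A is similar to its Jordan form J, which has the same characteristic polynomial as A) gives
  χ_A(x) = x^4 - 4*x^3
which factors as x^3*(x - 4). The eigenvalues (with algebraic multiplicities) are λ = 0 with multiplicity 3, λ = 4 with multiplicity 1.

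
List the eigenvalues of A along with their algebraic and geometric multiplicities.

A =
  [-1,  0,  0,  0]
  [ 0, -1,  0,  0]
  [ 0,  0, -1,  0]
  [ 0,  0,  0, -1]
λ = -1: alg = 4, geom = 4

Step 1 — factor the characteristic polynomial to read off the algebraic multiplicities:
  χ_A(x) = (x + 1)^4

Step 2 — compute geometric multiplicities via the rank-nullity identity g(λ) = n − rank(A − λI):
  rank(A − (-1)·I) = 0, so dim ker(A − (-1)·I) = n − 0 = 4

Summary:
  λ = -1: algebraic multiplicity = 4, geometric multiplicity = 4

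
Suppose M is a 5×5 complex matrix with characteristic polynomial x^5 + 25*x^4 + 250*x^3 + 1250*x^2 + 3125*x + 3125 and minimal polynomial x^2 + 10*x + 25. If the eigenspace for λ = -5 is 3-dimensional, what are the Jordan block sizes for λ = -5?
Block sizes for λ = -5: [2, 2, 1]

Step 1 — from the characteristic polynomial, algebraic multiplicity of λ = -5 is 5. From dim ker(M − (-5)·I) = 3, there are exactly 3 Jordan blocks for λ = -5.
Step 2 — from the minimal polynomial, the factor (x + 5)^2 tells us the largest block for λ = -5 has size 2.
Step 3 — with total size 5, 3 blocks, and largest block 2, the block sizes (in nonincreasing order) are [2, 2, 1].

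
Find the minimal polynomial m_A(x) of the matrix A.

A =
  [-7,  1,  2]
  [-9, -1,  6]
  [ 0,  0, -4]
x^2 + 8*x + 16

The characteristic polynomial is χ_A(x) = (x + 4)^3, so the eigenvalues are known. The minimal polynomial is
  m_A(x) = Π_λ (x − λ)^{k_λ}
where k_λ is the size of the *largest* Jordan block for λ (equivalently, the smallest k with (A − λI)^k v = 0 for every generalised eigenvector v of λ).

  λ = -4: largest Jordan block has size 2, contributing (x + 4)^2

So m_A(x) = (x + 4)^2 = x^2 + 8*x + 16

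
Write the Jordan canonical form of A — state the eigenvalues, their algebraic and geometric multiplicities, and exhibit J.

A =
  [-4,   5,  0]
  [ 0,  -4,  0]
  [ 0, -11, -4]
J_2(-4) ⊕ J_1(-4)

The characteristic polynomial is
  det(x·I − A) = x^3 + 12*x^2 + 48*x + 64 = (x + 4)^3

Eigenvalues and multiplicities (the geometric multiplicity of λ is n − rank(A − λI), which equals the number of Jordan blocks for λ):
  λ = -4: algebraic multiplicity = 3, geometric multiplicity = 2

Determining the block sizes for each eigenvalue:
  λ = -4: 2 blocks summing to 3 forces exactly one block of size 2 and the rest size 1 → block sizes [2, 1]

Assembling the blocks gives a Jordan form
J =
  [-4,  1,  0]
  [ 0, -4,  0]
  [ 0,  0, -4]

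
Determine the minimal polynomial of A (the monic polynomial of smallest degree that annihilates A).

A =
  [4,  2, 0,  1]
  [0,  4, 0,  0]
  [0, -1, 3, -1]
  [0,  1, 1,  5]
x^3 - 12*x^2 + 48*x - 64

The characteristic polynomial is χ_A(x) = (x - 4)^4, so the eigenvalues are known. The minimal polynomial is
  m_A(x) = Π_λ (x − λ)^{k_λ}
where k_λ is the size of the *largest* Jordan block for λ (equivalently, the smallest k with (A − λI)^k v = 0 for every generalised eigenvector v of λ).

  λ = 4: largest Jordan block has size 3, contributing (x − 4)^3

So m_A(x) = (x - 4)^3 = x^3 - 12*x^2 + 48*x - 64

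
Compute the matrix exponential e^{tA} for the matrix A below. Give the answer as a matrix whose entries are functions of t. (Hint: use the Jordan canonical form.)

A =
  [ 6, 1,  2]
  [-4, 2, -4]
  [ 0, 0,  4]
e^{tA} =
  [2*t*exp(4*t) + exp(4*t), t*exp(4*t), 2*t*exp(4*t)]
  [-4*t*exp(4*t), -2*t*exp(4*t) + exp(4*t), -4*t*exp(4*t)]
  [0, 0, exp(4*t)]

Strategy: write A = P · J · P⁻¹ where J is a Jordan canonical form, so e^{tA} = P · e^{tJ} · P⁻¹, and e^{tJ} can be computed block-by-block.

A has Jordan form
J =
  [4, 1, 0]
  [0, 4, 0]
  [0, 0, 4]
(up to reordering of blocks).

Per-block formulas:
  For a 2×2 Jordan block J_2(4): exp(t · J_2(4)) = e^(4t)·(I + t·N), where N is the 2×2 nilpotent shift.
  For a 1×1 block at λ = 4: exp(t · [4]) = [e^(4t)].

After assembling e^{tJ} and conjugating by P, we get:

e^{tA} =
  [2*t*exp(4*t) + exp(4*t), t*exp(4*t), 2*t*exp(4*t)]
  [-4*t*exp(4*t), -2*t*exp(4*t) + exp(4*t), -4*t*exp(4*t)]
  [0, 0, exp(4*t)]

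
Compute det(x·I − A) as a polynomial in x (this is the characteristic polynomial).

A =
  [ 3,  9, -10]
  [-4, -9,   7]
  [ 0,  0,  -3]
x^3 + 9*x^2 + 27*x + 27

Expanding det(x·I − A) (e.g. by cofactor expansion or by noting that A is similar to its Jordan form J, which has the same characteristic polynomial as A) gives
  χ_A(x) = x^3 + 9*x^2 + 27*x + 27
which factors as (x + 3)^3. The eigenvalues (with algebraic multiplicities) are λ = -3 with multiplicity 3.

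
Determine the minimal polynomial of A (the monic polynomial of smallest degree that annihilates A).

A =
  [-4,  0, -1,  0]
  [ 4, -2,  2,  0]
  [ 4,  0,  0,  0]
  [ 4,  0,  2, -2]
x^2 + 4*x + 4

The characteristic polynomial is χ_A(x) = (x + 2)^4, so the eigenvalues are known. The minimal polynomial is
  m_A(x) = Π_λ (x − λ)^{k_λ}
where k_λ is the size of the *largest* Jordan block for λ (equivalently, the smallest k with (A − λI)^k v = 0 for every generalised eigenvector v of λ).

  λ = -2: largest Jordan block has size 2, contributing (x + 2)^2

So m_A(x) = (x + 2)^2 = x^2 + 4*x + 4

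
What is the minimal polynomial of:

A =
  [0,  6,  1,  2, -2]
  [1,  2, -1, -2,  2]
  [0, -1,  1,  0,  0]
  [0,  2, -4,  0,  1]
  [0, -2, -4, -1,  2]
x^3 - 3*x^2 + 3*x - 1

The characteristic polynomial is χ_A(x) = (x - 1)^5, so the eigenvalues are known. The minimal polynomial is
  m_A(x) = Π_λ (x − λ)^{k_λ}
where k_λ is the size of the *largest* Jordan block for λ (equivalently, the smallest k with (A − λI)^k v = 0 for every generalised eigenvector v of λ).

  λ = 1: largest Jordan block has size 3, contributing (x − 1)^3

So m_A(x) = (x - 1)^3 = x^3 - 3*x^2 + 3*x - 1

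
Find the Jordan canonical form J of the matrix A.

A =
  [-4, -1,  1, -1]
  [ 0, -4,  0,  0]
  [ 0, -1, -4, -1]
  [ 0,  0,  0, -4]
J_3(-4) ⊕ J_1(-4)

The characteristic polynomial is
  det(x·I − A) = x^4 + 16*x^3 + 96*x^2 + 256*x + 256 = (x + 4)^4

Eigenvalues and multiplicities (the geometric multiplicity of λ is n − rank(A − λI), which equals the number of Jordan blocks for λ):
  λ = -4: algebraic multiplicity = 4, geometric multiplicity = 2

Determining the block sizes for each eigenvalue:
  λ = -4: with am = 4 and gm = 2, the partition is not yet determined (e.g. several partitions of 4 into 2 parts exist). Let N = A − (-4)·I. Computing rank(N^1) = 2, rank(N^2) = 1, rank(N^3) = 0; the number of blocks of size ≥ j is rank(N^{j−1}) − rank(N^j), giving [2, 1, 1]. So we have 1 block(s) of size 3, 1 block(s) of size 1 → block sizes [3, 1]

Assembling the blocks gives a Jordan form
J =
  [-4,  1,  0,  0]
  [ 0, -4,  1,  0]
  [ 0,  0, -4,  0]
  [ 0,  0,  0, -4]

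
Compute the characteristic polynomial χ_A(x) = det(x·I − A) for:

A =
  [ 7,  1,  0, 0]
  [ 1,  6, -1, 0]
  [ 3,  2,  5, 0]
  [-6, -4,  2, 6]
x^4 - 24*x^3 + 216*x^2 - 864*x + 1296

Expanding det(x·I − A) (e.g. by cofactor expansion or by noting that A is similar to its Jordan form J, which has the same characteristic polynomial as A) gives
  χ_A(x) = x^4 - 24*x^3 + 216*x^2 - 864*x + 1296
which factors as (x - 6)^4. The eigenvalues (with algebraic multiplicities) are λ = 6 with multiplicity 4.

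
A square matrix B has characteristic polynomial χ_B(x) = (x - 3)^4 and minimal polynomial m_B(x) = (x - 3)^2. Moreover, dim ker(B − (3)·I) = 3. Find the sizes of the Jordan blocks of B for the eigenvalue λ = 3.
Block sizes for λ = 3: [2, 1, 1]

Step 1 — from the characteristic polynomial, algebraic multiplicity of λ = 3 is 4. From dim ker(B − (3)·I) = 3, there are exactly 3 Jordan blocks for λ = 3.
Step 2 — from the minimal polynomial, the factor (x − 3)^2 tells us the largest block for λ = 3 has size 2.
Step 3 — with total size 4, 3 blocks, and largest block 2, the block sizes (in nonincreasing order) are [2, 1, 1].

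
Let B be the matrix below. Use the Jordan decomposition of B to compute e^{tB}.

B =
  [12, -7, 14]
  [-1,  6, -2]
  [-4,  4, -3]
e^{tB} =
  [7*t*exp(5*t) + exp(5*t), -7*t*exp(5*t), 14*t*exp(5*t)]
  [-t*exp(5*t), t*exp(5*t) + exp(5*t), -2*t*exp(5*t)]
  [-4*t*exp(5*t), 4*t*exp(5*t), -8*t*exp(5*t) + exp(5*t)]

Strategy: write B = P · J · P⁻¹ where J is a Jordan canonical form, so e^{tB} = P · e^{tJ} · P⁻¹, and e^{tJ} can be computed block-by-block.

B has Jordan form
J =
  [5, 1, 0]
  [0, 5, 0]
  [0, 0, 5]
(up to reordering of blocks).

Per-block formulas:
  For a 1×1 block at λ = 5: exp(t · [5]) = [e^(5t)].
  For a 2×2 Jordan block J_2(5): exp(t · J_2(5)) = e^(5t)·(I + t·N), where N is the 2×2 nilpotent shift.

After assembling e^{tJ} and conjugating by P, we get:

e^{tB} =
  [7*t*exp(5*t) + exp(5*t), -7*t*exp(5*t), 14*t*exp(5*t)]
  [-t*exp(5*t), t*exp(5*t) + exp(5*t), -2*t*exp(5*t)]
  [-4*t*exp(5*t), 4*t*exp(5*t), -8*t*exp(5*t) + exp(5*t)]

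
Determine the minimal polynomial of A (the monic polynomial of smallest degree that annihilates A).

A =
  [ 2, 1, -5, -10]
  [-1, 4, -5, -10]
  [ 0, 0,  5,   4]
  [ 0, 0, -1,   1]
x^2 - 6*x + 9

The characteristic polynomial is χ_A(x) = (x - 3)^4, so the eigenvalues are known. The minimal polynomial is
  m_A(x) = Π_λ (x − λ)^{k_λ}
where k_λ is the size of the *largest* Jordan block for λ (equivalently, the smallest k with (A − λI)^k v = 0 for every generalised eigenvector v of λ).

  λ = 3: largest Jordan block has size 2, contributing (x − 3)^2

So m_A(x) = (x - 3)^2 = x^2 - 6*x + 9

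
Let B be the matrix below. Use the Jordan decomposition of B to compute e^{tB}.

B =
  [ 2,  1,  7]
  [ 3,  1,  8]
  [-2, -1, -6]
e^{tB} =
  [-t^2*exp(-t) + 3*t*exp(-t) + exp(-t), -t^2*exp(-t) + t*exp(-t), -3*t^2*exp(-t) + 7*t*exp(-t)]
  [-t^2*exp(-t)/2 + 3*t*exp(-t), -t^2*exp(-t)/2 + 2*t*exp(-t) + exp(-t), -3*t^2*exp(-t)/2 + 8*t*exp(-t)]
  [t^2*exp(-t)/2 - 2*t*exp(-t), t^2*exp(-t)/2 - t*exp(-t), 3*t^2*exp(-t)/2 - 5*t*exp(-t) + exp(-t)]

Strategy: write B = P · J · P⁻¹ where J is a Jordan canonical form, so e^{tB} = P · e^{tJ} · P⁻¹, and e^{tJ} can be computed block-by-block.

B has Jordan form
J =
  [-1,  1,  0]
  [ 0, -1,  1]
  [ 0,  0, -1]
(up to reordering of blocks).

Per-block formulas:
  For a 3×3 Jordan block J_3(-1): exp(t · J_3(-1)) = e^(-1t)·(I + t·N + (t^2/2)·N^2), where N is the 3×3 nilpotent shift.

After assembling e^{tJ} and conjugating by P, we get:

e^{tB} =
  [-t^2*exp(-t) + 3*t*exp(-t) + exp(-t), -t^2*exp(-t) + t*exp(-t), -3*t^2*exp(-t) + 7*t*exp(-t)]
  [-t^2*exp(-t)/2 + 3*t*exp(-t), -t^2*exp(-t)/2 + 2*t*exp(-t) + exp(-t), -3*t^2*exp(-t)/2 + 8*t*exp(-t)]
  [t^2*exp(-t)/2 - 2*t*exp(-t), t^2*exp(-t)/2 - t*exp(-t), 3*t^2*exp(-t)/2 - 5*t*exp(-t) + exp(-t)]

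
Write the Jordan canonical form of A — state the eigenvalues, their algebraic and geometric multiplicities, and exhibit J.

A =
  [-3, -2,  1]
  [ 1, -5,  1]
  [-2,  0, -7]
J_3(-5)

The characteristic polynomial is
  det(x·I − A) = x^3 + 15*x^2 + 75*x + 125 = (x + 5)^3

Eigenvalues and multiplicities (the geometric multiplicity of λ is n − rank(A − λI), which equals the number of Jordan blocks for λ):
  λ = -5: algebraic multiplicity = 3, geometric multiplicity = 1

Determining the block sizes for each eigenvalue:
  λ = -5: one block (gm = 1), so the single block has size am = 3 → block sizes [3]

Assembling the blocks gives a Jordan form
J =
  [-5,  1,  0]
  [ 0, -5,  1]
  [ 0,  0, -5]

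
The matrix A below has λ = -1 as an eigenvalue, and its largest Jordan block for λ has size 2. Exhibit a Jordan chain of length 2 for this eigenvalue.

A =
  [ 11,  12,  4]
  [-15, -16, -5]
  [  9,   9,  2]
A Jordan chain for λ = -1 of length 2:
v_1 = (12, -15, 9)ᵀ
v_2 = (1, 0, 0)ᵀ

Let N = A − (-1)·I. We want v_2 with N^2 v_2 = 0 but N^1 v_2 ≠ 0; then v_{j-1} := N · v_j for j = 2, …, 2.

Pick v_2 = (1, 0, 0)ᵀ.
Then v_1 = N · v_2 = (12, -15, 9)ᵀ.

Sanity check: (A − (-1)·I) v_1 = (0, 0, 0)ᵀ = 0. ✓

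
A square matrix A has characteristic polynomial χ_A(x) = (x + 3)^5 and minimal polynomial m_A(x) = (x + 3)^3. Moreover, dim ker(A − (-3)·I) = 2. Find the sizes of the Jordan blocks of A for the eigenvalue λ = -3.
Block sizes for λ = -3: [3, 2]

Step 1 — from the characteristic polynomial, algebraic multiplicity of λ = -3 is 5. From dim ker(A − (-3)·I) = 2, there are exactly 2 Jordan blocks for λ = -3.
Step 2 — from the minimal polynomial, the factor (x + 3)^3 tells us the largest block for λ = -3 has size 3.
Step 3 — with total size 5, 2 blocks, and largest block 3, the block sizes (in nonincreasing order) are [3, 2].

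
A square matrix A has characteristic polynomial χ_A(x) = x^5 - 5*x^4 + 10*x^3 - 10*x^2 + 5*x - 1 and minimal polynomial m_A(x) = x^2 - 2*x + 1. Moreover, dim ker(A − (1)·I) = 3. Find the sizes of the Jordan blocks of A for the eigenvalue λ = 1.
Block sizes for λ = 1: [2, 2, 1]

Step 1 — from the characteristic polynomial, algebraic multiplicity of λ = 1 is 5. From dim ker(A − (1)·I) = 3, there are exactly 3 Jordan blocks for λ = 1.
Step 2 — from the minimal polynomial, the factor (x − 1)^2 tells us the largest block for λ = 1 has size 2.
Step 3 — with total size 5, 3 blocks, and largest block 2, the block sizes (in nonincreasing order) are [2, 2, 1].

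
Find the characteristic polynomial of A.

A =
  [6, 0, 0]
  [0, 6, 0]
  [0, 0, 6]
x^3 - 18*x^2 + 108*x - 216

Expanding det(x·I − A) (e.g. by cofactor expansion or by noting that A is similar to its Jordan form J, which has the same characteristic polynomial as A) gives
  χ_A(x) = x^3 - 18*x^2 + 108*x - 216
which factors as (x - 6)^3. The eigenvalues (with algebraic multiplicities) are λ = 6 with multiplicity 3.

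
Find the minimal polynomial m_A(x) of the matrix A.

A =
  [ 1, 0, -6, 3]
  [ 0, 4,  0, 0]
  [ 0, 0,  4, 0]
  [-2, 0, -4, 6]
x^2 - 7*x + 12

The characteristic polynomial is χ_A(x) = (x - 4)^3*(x - 3), so the eigenvalues are known. The minimal polynomial is
  m_A(x) = Π_λ (x − λ)^{k_λ}
where k_λ is the size of the *largest* Jordan block for λ (equivalently, the smallest k with (A − λI)^k v = 0 for every generalised eigenvector v of λ).

  λ = 3: largest Jordan block has size 1, contributing (x − 3)
  λ = 4: largest Jordan block has size 1, contributing (x − 4)

So m_A(x) = (x - 4)*(x - 3) = x^2 - 7*x + 12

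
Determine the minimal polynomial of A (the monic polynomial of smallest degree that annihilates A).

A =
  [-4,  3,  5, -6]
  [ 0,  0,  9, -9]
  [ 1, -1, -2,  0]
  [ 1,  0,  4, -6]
x^3 + 9*x^2 + 27*x + 27

The characteristic polynomial is χ_A(x) = (x + 3)^4, so the eigenvalues are known. The minimal polynomial is
  m_A(x) = Π_λ (x − λ)^{k_λ}
where k_λ is the size of the *largest* Jordan block for λ (equivalently, the smallest k with (A − λI)^k v = 0 for every generalised eigenvector v of λ).

  λ = -3: largest Jordan block has size 3, contributing (x + 3)^3

So m_A(x) = (x + 3)^3 = x^3 + 9*x^2 + 27*x + 27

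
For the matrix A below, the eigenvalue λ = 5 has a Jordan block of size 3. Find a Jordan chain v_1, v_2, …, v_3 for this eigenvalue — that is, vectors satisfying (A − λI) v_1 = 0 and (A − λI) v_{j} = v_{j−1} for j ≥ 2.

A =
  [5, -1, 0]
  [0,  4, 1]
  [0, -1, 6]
A Jordan chain for λ = 5 of length 3:
v_1 = (1, 0, 0)ᵀ
v_2 = (-1, -1, -1)ᵀ
v_3 = (0, 1, 0)ᵀ

Let N = A − (5)·I. We want v_3 with N^3 v_3 = 0 but N^2 v_3 ≠ 0; then v_{j-1} := N · v_j for j = 3, …, 2.

Pick v_3 = (0, 1, 0)ᵀ.
Then v_2 = N · v_3 = (-1, -1, -1)ᵀ.
Then v_1 = N · v_2 = (1, 0, 0)ᵀ.

Sanity check: (A − (5)·I) v_1 = (0, 0, 0)ᵀ = 0. ✓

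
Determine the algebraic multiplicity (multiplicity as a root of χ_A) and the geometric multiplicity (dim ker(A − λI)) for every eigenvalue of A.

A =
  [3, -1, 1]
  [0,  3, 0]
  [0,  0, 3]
λ = 3: alg = 3, geom = 2

Step 1 — factor the characteristic polynomial to read off the algebraic multiplicities:
  χ_A(x) = (x - 3)^3

Step 2 — compute geometric multiplicities via the rank-nullity identity g(λ) = n − rank(A − λI):
  rank(A − (3)·I) = 1, so dim ker(A − (3)·I) = n − 1 = 2

Summary:
  λ = 3: algebraic multiplicity = 3, geometric multiplicity = 2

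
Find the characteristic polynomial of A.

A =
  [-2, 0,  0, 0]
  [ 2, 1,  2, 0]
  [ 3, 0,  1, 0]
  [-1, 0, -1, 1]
x^4 - x^3 - 3*x^2 + 5*x - 2

Expanding det(x·I − A) (e.g. by cofactor expansion or by noting that A is similar to its Jordan form J, which has the same characteristic polynomial as A) gives
  χ_A(x) = x^4 - x^3 - 3*x^2 + 5*x - 2
which factors as (x - 1)^3*(x + 2). The eigenvalues (with algebraic multiplicities) are λ = -2 with multiplicity 1, λ = 1 with multiplicity 3.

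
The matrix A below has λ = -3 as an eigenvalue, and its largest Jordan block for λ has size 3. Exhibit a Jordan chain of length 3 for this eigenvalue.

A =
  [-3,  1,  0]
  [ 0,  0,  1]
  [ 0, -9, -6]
A Jordan chain for λ = -3 of length 3:
v_1 = (3, 0, 0)ᵀ
v_2 = (1, 3, -9)ᵀ
v_3 = (0, 1, 0)ᵀ

Let N = A − (-3)·I. We want v_3 with N^3 v_3 = 0 but N^2 v_3 ≠ 0; then v_{j-1} := N · v_j for j = 3, …, 2.

Pick v_3 = (0, 1, 0)ᵀ.
Then v_2 = N · v_3 = (1, 3, -9)ᵀ.
Then v_1 = N · v_2 = (3, 0, 0)ᵀ.

Sanity check: (A − (-3)·I) v_1 = (0, 0, 0)ᵀ = 0. ✓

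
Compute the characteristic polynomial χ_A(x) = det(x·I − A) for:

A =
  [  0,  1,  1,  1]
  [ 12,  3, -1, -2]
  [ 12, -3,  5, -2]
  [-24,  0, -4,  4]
x^4 - 12*x^3 + 36*x^2

Expanding det(x·I − A) (e.g. by cofactor expansion or by noting that A is similar to its Jordan form J, which has the same characteristic polynomial as A) gives
  χ_A(x) = x^4 - 12*x^3 + 36*x^2
which factors as x^2*(x - 6)^2. The eigenvalues (with algebraic multiplicities) are λ = 0 with multiplicity 2, λ = 6 with multiplicity 2.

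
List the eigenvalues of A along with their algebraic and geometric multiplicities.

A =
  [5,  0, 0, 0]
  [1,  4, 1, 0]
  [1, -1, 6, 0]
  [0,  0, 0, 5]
λ = 5: alg = 4, geom = 3

Step 1 — factor the characteristic polynomial to read off the algebraic multiplicities:
  χ_A(x) = (x - 5)^4

Step 2 — compute geometric multiplicities via the rank-nullity identity g(λ) = n − rank(A − λI):
  rank(A − (5)·I) = 1, so dim ker(A − (5)·I) = n − 1 = 3

Summary:
  λ = 5: algebraic multiplicity = 4, geometric multiplicity = 3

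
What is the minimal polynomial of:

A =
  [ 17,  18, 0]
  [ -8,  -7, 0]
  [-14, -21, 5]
x^2 - 10*x + 25

The characteristic polynomial is χ_A(x) = (x - 5)^3, so the eigenvalues are known. The minimal polynomial is
  m_A(x) = Π_λ (x − λ)^{k_λ}
where k_λ is the size of the *largest* Jordan block for λ (equivalently, the smallest k with (A − λI)^k v = 0 for every generalised eigenvector v of λ).

  λ = 5: largest Jordan block has size 2, contributing (x − 5)^2

So m_A(x) = (x - 5)^2 = x^2 - 10*x + 25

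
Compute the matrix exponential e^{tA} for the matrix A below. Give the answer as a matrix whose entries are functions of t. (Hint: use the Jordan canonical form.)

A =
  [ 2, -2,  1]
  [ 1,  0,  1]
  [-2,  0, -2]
e^{tA} =
  [2*t + 1, -2*t^2 - 2*t, -t^2 + t]
  [t, 1 - t^2, -t^2/2 + t]
  [-2*t, 2*t^2, t^2 - 2*t + 1]

Strategy: write A = P · J · P⁻¹ where J is a Jordan canonical form, so e^{tA} = P · e^{tJ} · P⁻¹, and e^{tJ} can be computed block-by-block.

A has Jordan form
J =
  [0, 1, 0]
  [0, 0, 1]
  [0, 0, 0]
(up to reordering of blocks).

Per-block formulas:
  For a 3×3 Jordan block J_3(0): exp(t · J_3(0)) = e^(0t)·(I + t·N + (t^2/2)·N^2), where N is the 3×3 nilpotent shift.

After assembling e^{tJ} and conjugating by P, we get:

e^{tA} =
  [2*t + 1, -2*t^2 - 2*t, -t^2 + t]
  [t, 1 - t^2, -t^2/2 + t]
  [-2*t, 2*t^2, t^2 - 2*t + 1]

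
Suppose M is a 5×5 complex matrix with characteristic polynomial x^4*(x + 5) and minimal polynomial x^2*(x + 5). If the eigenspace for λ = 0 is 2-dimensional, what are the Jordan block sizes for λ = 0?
Block sizes for λ = 0: [2, 2]

Step 1 — from the characteristic polynomial, algebraic multiplicity of λ = 0 is 4. From dim ker(M − (0)·I) = 2, there are exactly 2 Jordan blocks for λ = 0.
Step 2 — from the minimal polynomial, the factor (x − 0)^2 tells us the largest block for λ = 0 has size 2.
Step 3 — with total size 4, 2 blocks, and largest block 2, the block sizes (in nonincreasing order) are [2, 2].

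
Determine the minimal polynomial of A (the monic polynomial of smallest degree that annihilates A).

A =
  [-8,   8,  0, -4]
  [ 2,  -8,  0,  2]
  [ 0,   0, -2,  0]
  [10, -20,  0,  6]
x^2 + 6*x + 8

The characteristic polynomial is χ_A(x) = (x + 2)^2*(x + 4)^2, so the eigenvalues are known. The minimal polynomial is
  m_A(x) = Π_λ (x − λ)^{k_λ}
where k_λ is the size of the *largest* Jordan block for λ (equivalently, the smallest k with (A − λI)^k v = 0 for every generalised eigenvector v of λ).

  λ = -4: largest Jordan block has size 1, contributing (x + 4)
  λ = -2: largest Jordan block has size 1, contributing (x + 2)

So m_A(x) = (x + 2)*(x + 4) = x^2 + 6*x + 8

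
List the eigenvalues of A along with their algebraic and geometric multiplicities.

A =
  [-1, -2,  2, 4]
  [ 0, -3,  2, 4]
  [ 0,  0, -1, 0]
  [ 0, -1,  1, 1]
λ = -1: alg = 4, geom = 3

Step 1 — factor the characteristic polynomial to read off the algebraic multiplicities:
  χ_A(x) = (x + 1)^4

Step 2 — compute geometric multiplicities via the rank-nullity identity g(λ) = n − rank(A − λI):
  rank(A − (-1)·I) = 1, so dim ker(A − (-1)·I) = n − 1 = 3

Summary:
  λ = -1: algebraic multiplicity = 4, geometric multiplicity = 3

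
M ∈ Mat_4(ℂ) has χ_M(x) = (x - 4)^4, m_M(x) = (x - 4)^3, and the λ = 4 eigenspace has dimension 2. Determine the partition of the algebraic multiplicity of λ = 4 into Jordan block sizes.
Block sizes for λ = 4: [3, 1]

Step 1 — from the characteristic polynomial, algebraic multiplicity of λ = 4 is 4. From dim ker(M − (4)·I) = 2, there are exactly 2 Jordan blocks for λ = 4.
Step 2 — from the minimal polynomial, the factor (x − 4)^3 tells us the largest block for λ = 4 has size 3.
Step 3 — with total size 4, 2 blocks, and largest block 3, the block sizes (in nonincreasing order) are [3, 1].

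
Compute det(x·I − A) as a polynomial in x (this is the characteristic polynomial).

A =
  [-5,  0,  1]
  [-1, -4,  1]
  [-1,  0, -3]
x^3 + 12*x^2 + 48*x + 64

Expanding det(x·I − A) (e.g. by cofactor expansion or by noting that A is similar to its Jordan form J, which has the same characteristic polynomial as A) gives
  χ_A(x) = x^3 + 12*x^2 + 48*x + 64
which factors as (x + 4)^3. The eigenvalues (with algebraic multiplicities) are λ = -4 with multiplicity 3.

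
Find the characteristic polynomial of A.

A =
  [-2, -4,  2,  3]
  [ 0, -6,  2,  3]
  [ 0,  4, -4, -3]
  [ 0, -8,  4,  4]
x^4 + 8*x^3 + 24*x^2 + 32*x + 16

Expanding det(x·I − A) (e.g. by cofactor expansion or by noting that A is similar to its Jordan form J, which has the same characteristic polynomial as A) gives
  χ_A(x) = x^4 + 8*x^3 + 24*x^2 + 32*x + 16
which factors as (x + 2)^4. The eigenvalues (with algebraic multiplicities) are λ = -2 with multiplicity 4.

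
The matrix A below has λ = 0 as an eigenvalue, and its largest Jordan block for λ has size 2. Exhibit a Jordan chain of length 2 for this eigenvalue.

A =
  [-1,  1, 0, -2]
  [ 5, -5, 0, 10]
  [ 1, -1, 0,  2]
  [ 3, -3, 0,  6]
A Jordan chain for λ = 0 of length 2:
v_1 = (-1, 5, 1, 3)ᵀ
v_2 = (1, 0, 0, 0)ᵀ

Let N = A − (0)·I. We want v_2 with N^2 v_2 = 0 but N^1 v_2 ≠ 0; then v_{j-1} := N · v_j for j = 2, …, 2.

Pick v_2 = (1, 0, 0, 0)ᵀ.
Then v_1 = N · v_2 = (-1, 5, 1, 3)ᵀ.

Sanity check: (A − (0)·I) v_1 = (0, 0, 0, 0)ᵀ = 0. ✓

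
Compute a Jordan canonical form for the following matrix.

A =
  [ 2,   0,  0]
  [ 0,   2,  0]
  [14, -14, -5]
J_1(-5) ⊕ J_1(2) ⊕ J_1(2)

The characteristic polynomial is
  det(x·I − A) = x^3 + x^2 - 16*x + 20 = (x - 2)^2*(x + 5)

Eigenvalues and multiplicities (the geometric multiplicity of λ is n − rank(A − λI), which equals the number of Jordan blocks for λ):
  λ = -5: algebraic multiplicity = 1, geometric multiplicity = 1
  λ = 2: algebraic multiplicity = 2, geometric multiplicity = 2

Determining the block sizes for each eigenvalue:
  λ = -5: one block (gm = 1), so the single block has size am = 1 → block sizes [1]
  λ = 2: gm = am = 2, so every block has size 1 → block sizes [1, 1]

Assembling the blocks gives a Jordan form
J =
  [-5, 0, 0]
  [ 0, 2, 0]
  [ 0, 0, 2]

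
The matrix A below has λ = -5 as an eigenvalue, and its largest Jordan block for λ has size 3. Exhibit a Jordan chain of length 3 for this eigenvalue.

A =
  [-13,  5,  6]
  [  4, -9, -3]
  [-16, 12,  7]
A Jordan chain for λ = -5 of length 3:
v_1 = (-12, 0, -16)ᵀ
v_2 = (-8, 4, -16)ᵀ
v_3 = (1, 0, 0)ᵀ

Let N = A − (-5)·I. We want v_3 with N^3 v_3 = 0 but N^2 v_3 ≠ 0; then v_{j-1} := N · v_j for j = 3, …, 2.

Pick v_3 = (1, 0, 0)ᵀ.
Then v_2 = N · v_3 = (-8, 4, -16)ᵀ.
Then v_1 = N · v_2 = (-12, 0, -16)ᵀ.

Sanity check: (A − (-5)·I) v_1 = (0, 0, 0)ᵀ = 0. ✓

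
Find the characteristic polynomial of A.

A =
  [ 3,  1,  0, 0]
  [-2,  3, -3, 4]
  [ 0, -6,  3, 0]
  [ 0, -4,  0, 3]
x^4 - 12*x^3 + 54*x^2 - 108*x + 81

Expanding det(x·I − A) (e.g. by cofactor expansion or by noting that A is similar to its Jordan form J, which has the same characteristic polynomial as A) gives
  χ_A(x) = x^4 - 12*x^3 + 54*x^2 - 108*x + 81
which factors as (x - 3)^4. The eigenvalues (with algebraic multiplicities) are λ = 3 with multiplicity 4.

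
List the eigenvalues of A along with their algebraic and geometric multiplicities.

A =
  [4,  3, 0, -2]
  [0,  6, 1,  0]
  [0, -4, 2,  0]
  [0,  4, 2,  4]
λ = 4: alg = 4, geom = 2

Step 1 — factor the characteristic polynomial to read off the algebraic multiplicities:
  χ_A(x) = (x - 4)^4

Step 2 — compute geometric multiplicities via the rank-nullity identity g(λ) = n − rank(A − λI):
  rank(A − (4)·I) = 2, so dim ker(A − (4)·I) = n − 2 = 2

Summary:
  λ = 4: algebraic multiplicity = 4, geometric multiplicity = 2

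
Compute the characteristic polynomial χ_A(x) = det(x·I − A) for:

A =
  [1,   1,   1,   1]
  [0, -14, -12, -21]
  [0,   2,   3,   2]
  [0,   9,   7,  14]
x^4 - 4*x^3 + 6*x^2 - 4*x + 1

Expanding det(x·I − A) (e.g. by cofactor expansion or by noting that A is similar to its Jordan form J, which has the same characteristic polynomial as A) gives
  χ_A(x) = x^4 - 4*x^3 + 6*x^2 - 4*x + 1
which factors as (x - 1)^4. The eigenvalues (with algebraic multiplicities) are λ = 1 with multiplicity 4.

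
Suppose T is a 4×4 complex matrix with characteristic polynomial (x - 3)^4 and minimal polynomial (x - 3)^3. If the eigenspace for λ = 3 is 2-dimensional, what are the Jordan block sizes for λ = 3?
Block sizes for λ = 3: [3, 1]

Step 1 — from the characteristic polynomial, algebraic multiplicity of λ = 3 is 4. From dim ker(T − (3)·I) = 2, there are exactly 2 Jordan blocks for λ = 3.
Step 2 — from the minimal polynomial, the factor (x − 3)^3 tells us the largest block for λ = 3 has size 3.
Step 3 — with total size 4, 2 blocks, and largest block 3, the block sizes (in nonincreasing order) are [3, 1].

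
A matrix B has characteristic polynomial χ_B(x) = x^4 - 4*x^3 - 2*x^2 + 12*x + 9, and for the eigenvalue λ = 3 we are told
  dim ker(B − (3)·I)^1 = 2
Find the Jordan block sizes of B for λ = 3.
Block sizes for λ = 3: [1, 1]

From the dimensions of kernels of powers, the number of Jordan blocks of size at least j is d_j − d_{j−1} where d_j = dim ker(N^j) (with d_0 = 0). Computing the differences gives [2].
The number of blocks of size exactly k is (#blocks of size ≥ k) − (#blocks of size ≥ k + 1), so the partition is: 2 block(s) of size 1.
In nonincreasing order the block sizes are [1, 1].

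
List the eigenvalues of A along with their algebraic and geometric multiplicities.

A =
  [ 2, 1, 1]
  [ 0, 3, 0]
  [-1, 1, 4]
λ = 3: alg = 3, geom = 2

Step 1 — factor the characteristic polynomial to read off the algebraic multiplicities:
  χ_A(x) = (x - 3)^3

Step 2 — compute geometric multiplicities via the rank-nullity identity g(λ) = n − rank(A − λI):
  rank(A − (3)·I) = 1, so dim ker(A − (3)·I) = n − 1 = 2

Summary:
  λ = 3: algebraic multiplicity = 3, geometric multiplicity = 2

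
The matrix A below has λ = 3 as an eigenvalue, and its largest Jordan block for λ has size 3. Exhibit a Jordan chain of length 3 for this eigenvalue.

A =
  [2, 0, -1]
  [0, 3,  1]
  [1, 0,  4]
A Jordan chain for λ = 3 of length 3:
v_1 = (0, 1, 0)ᵀ
v_2 = (-1, 0, 1)ᵀ
v_3 = (1, 0, 0)ᵀ

Let N = A − (3)·I. We want v_3 with N^3 v_3 = 0 but N^2 v_3 ≠ 0; then v_{j-1} := N · v_j for j = 3, …, 2.

Pick v_3 = (1, 0, 0)ᵀ.
Then v_2 = N · v_3 = (-1, 0, 1)ᵀ.
Then v_1 = N · v_2 = (0, 1, 0)ᵀ.

Sanity check: (A − (3)·I) v_1 = (0, 0, 0)ᵀ = 0. ✓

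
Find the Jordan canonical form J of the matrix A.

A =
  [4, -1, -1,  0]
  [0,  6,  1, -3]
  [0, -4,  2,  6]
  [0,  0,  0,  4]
J_3(4) ⊕ J_1(4)

The characteristic polynomial is
  det(x·I − A) = x^4 - 16*x^3 + 96*x^2 - 256*x + 256 = (x - 4)^4

Eigenvalues and multiplicities (the geometric multiplicity of λ is n − rank(A − λI), which equals the number of Jordan blocks for λ):
  λ = 4: algebraic multiplicity = 4, geometric multiplicity = 2

Determining the block sizes for each eigenvalue:
  λ = 4: with am = 4 and gm = 2, the partition is not yet determined (e.g. several partitions of 4 into 2 parts exist). Let N = A − (4)·I. Computing rank(N^1) = 2, rank(N^2) = 1, rank(N^3) = 0; the number of blocks of size ≥ j is rank(N^{j−1}) − rank(N^j), giving [2, 1, 1]. So we have 1 block(s) of size 3, 1 block(s) of size 1 → block sizes [3, 1]

Assembling the blocks gives a Jordan form
J =
  [4, 1, 0, 0]
  [0, 4, 1, 0]
  [0, 0, 4, 0]
  [0, 0, 0, 4]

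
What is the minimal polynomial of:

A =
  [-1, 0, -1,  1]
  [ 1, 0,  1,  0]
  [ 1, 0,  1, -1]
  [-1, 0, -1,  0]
x^3

The characteristic polynomial is χ_A(x) = x^4, so the eigenvalues are known. The minimal polynomial is
  m_A(x) = Π_λ (x − λ)^{k_λ}
where k_λ is the size of the *largest* Jordan block for λ (equivalently, the smallest k with (A − λI)^k v = 0 for every generalised eigenvector v of λ).

  λ = 0: largest Jordan block has size 3, contributing (x − 0)^3

So m_A(x) = x^3 = x^3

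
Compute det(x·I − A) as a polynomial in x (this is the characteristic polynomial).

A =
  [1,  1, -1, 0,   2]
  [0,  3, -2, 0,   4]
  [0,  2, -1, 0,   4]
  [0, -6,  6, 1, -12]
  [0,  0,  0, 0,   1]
x^5 - 5*x^4 + 10*x^3 - 10*x^2 + 5*x - 1

Expanding det(x·I − A) (e.g. by cofactor expansion or by noting that A is similar to its Jordan form J, which has the same characteristic polynomial as A) gives
  χ_A(x) = x^5 - 5*x^4 + 10*x^3 - 10*x^2 + 5*x - 1
which factors as (x - 1)^5. The eigenvalues (with algebraic multiplicities) are λ = 1 with multiplicity 5.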